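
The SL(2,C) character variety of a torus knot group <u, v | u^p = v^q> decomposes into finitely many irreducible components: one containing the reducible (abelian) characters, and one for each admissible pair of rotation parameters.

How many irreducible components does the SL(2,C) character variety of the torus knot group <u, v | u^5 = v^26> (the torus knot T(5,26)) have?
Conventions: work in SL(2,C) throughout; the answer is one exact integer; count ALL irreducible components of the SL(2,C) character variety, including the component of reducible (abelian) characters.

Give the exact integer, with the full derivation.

51

In the torus knot group T(5,26), u^5 = v^26 is central, so an irreducible representation sends it to +I or -I (Schur).
So on each irreducible component the traces are pinned: tr(u) = 2*cos(pi*alpha/5) with 1 <= alpha <= 4, tr(v) = 2*cos(pi*beta/26) with 1 <= beta <= 25.
Consistency of u^5 = (-1)^alpha I with v^26 = (-1)^beta I forces alpha = beta (mod 2).
count pairs: odd alpha (2 choices) x odd beta (13), plus even alpha (2) x even beta (12): 2*13 + 2*12 = 50.
That is 50 components of irreducible characters, and with the reducible (abelian) component the total is 51.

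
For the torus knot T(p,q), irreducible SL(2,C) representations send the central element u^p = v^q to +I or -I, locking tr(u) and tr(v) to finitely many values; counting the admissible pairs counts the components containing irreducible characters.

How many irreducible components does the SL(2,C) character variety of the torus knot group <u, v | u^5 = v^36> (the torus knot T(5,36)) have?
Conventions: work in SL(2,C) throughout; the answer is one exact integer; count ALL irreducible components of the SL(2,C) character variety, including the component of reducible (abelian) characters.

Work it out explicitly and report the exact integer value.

Gamma = < u, v | u^5 = v^36 > (torus knot T(5,36)); the central element u^5 = v^36 acts as +I or -I in any irreducible SL(2,C) representation.
So on each irreducible component the traces are pinned: tr(u) = 2*cos(pi*alpha/5) with 1 <= alpha <= 4, tr(v) = 2*cos(pi*beta/36) with 1 <= beta <= 35.
The two central values (-1)^alpha I and (-1)^beta I must be the same matrix, so alpha and beta share a parity.
count pairs: odd alpha (2 choices) x odd beta (18), plus even alpha (2) x even beta (17): 2*18 + 2*17 = 70.
That is 70 components of irreducible characters, and with the reducible (abelian) component the total is 71.

71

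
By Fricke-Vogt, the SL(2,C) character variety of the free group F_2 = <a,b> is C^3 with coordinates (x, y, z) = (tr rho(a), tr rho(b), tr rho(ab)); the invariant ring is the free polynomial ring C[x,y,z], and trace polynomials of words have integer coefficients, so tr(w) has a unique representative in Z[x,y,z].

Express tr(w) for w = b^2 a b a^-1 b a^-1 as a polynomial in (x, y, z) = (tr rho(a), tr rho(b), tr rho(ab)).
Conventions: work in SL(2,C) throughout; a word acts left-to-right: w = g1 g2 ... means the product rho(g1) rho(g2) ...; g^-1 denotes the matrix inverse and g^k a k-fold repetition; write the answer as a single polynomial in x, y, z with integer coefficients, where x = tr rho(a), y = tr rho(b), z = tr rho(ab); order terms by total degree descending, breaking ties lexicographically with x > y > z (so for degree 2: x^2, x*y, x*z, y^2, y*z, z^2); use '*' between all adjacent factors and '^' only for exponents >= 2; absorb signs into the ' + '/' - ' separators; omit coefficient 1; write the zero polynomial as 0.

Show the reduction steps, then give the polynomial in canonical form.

tr(b a b) = tr(b) * tr(a b) - tr(a) = y*z - x
tr(a b^3) = tr(b) * tr(b a b) - tr(b a) = y^2*z - x*y - z
tr(b^3 a b) = tr(b) * tr(a b^3) - tr(a b^2) = y^3*z - x*y^2 - 2*y*z + x
tr(a b a b) = tr(b a) * tr(b a) - tr(1) = z^2 - 2
tr(a b a) = tr(a) * tr(b a) - tr(b) = x*z - y
tr(b a b a b) = tr(b) * tr(a b a b) - tr(a b a) = y*z^2 - x*z - y
tr(b^3 a b a) = tr(b) * tr(b a b a b) - tr(b a b a) = y^2*z^2 - x*y*z - y^2 - z^2 + 2
tr(b^2 a b a^-1 b) = tr(b^3 a b) * tr(a) - tr(b^3 a b a) = x*y^3*z - x^2*y^2 - y^2*z^2 - x*y*z + x^2 + y^2 + z^2 - 2
tr(a^2) = tr(a) * tr(a) - tr(1) = x^2 - 2
tr(a b^2 a) = tr(b) * tr(a^2 b) - tr(a^2) = x*y*z - x^2 - y^2 + 2
tr(b a b^2 a b) = tr(b) * tr(a b^2 a b) - tr(a b^2 a) = y^2*z^2 - 2*x*y*z + x^2 - 2
tr(a b a b a b) = tr(b a) * tr(b a b a) - tr(b^-1 a^-1) = z^3 - 3*z
tr(a b a b a) = tr(a) * tr(b a b a) - tr(b a b) = x*z^2 - y*z - x
tr(b a b^2 a b a) = tr(b) * tr(a b a b a b) - tr(a b a b a) = y*z^3 - x*z^2 - 2*y*z + x
tr(b^2 a b a^-1 b a) = tr(b a b^2 a b) * tr(a) - tr(b a b^2 a b a) = x*y^2*z^2 - 2*x^2*y*z - y*z^3 + x^3 + x*z^2 + 2*y*z - 3*x
tr(b^2 a b a^-1 b a^-1) = tr(b^2 a b a^-1 b) * tr(a) - tr(b^2 a b a^-1 b a) = x^2*y^3*z - x^3*y^2 - 2*x*y^2*z^2 + x^2*y*z + y*z^3 + x*y^2 - 2*y*z + x

x^2*y^3*z - x^3*y^2 - 2*x*y^2*z^2 + x^2*y*z + y*z^3 + x*y^2 - 2*y*z + x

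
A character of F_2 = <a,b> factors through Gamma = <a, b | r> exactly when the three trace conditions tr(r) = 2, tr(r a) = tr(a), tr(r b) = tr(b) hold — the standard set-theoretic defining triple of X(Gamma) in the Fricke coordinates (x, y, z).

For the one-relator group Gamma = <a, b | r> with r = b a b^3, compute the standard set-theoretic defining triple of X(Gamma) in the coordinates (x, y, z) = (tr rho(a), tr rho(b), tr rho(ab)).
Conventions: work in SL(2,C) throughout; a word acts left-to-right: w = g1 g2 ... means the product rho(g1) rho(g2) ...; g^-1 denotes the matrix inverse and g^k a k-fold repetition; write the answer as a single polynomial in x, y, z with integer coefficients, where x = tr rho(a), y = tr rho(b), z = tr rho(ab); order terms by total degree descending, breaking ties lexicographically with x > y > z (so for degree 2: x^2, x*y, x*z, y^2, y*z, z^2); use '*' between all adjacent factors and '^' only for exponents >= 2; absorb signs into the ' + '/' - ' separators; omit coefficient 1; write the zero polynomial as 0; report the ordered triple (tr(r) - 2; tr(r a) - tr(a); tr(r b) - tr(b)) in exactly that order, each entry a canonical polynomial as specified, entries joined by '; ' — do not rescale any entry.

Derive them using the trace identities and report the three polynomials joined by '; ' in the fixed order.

trace(b a b) = trace(b)*trace(a b) - trace(a) = y*z - x
trace(b a b^2) = trace(b)*trace(b a b) - trace(b a) = y^2*z - x*y - z
and trace(b a b^3) = trace(b)*trace(b a b^2) - trace(b a b) = y^3*z - x*y^2 - 2*y*z + x
trace(a b a b) = trace(a b)*trace(a b) - trace(1)  (split on a) = z^2 - 2
next, trace(a b a) = trace(a)*trace(b a) - trace(b)  (reduce the a square) = x*z - y
trace(a b a b^2) = trace(b)*trace(a b a b) - trace(a b a)  (reduce the b square) = y*z^2 - x*z - y
trace(b a b^3 a) = trace(b)*trace(a b a b^2) - trace(a b a b)  (reduce the b square) = y^2*z^2 - x*y*z - y^2 - z^2 + 2
and trace(b a b^4) = trace(b)*trace(b^3 a b) - trace(b^3 a)   [square of b] = y^4*z - x*y^3 - 3*y^2*z + 2*x*y + z
assemble the triple (trace(r) - 2; trace(r a) - x; trace(r b) - y)

y^3*z - x*y^2 - 2*y*z + x - 2; y^2*z^2 - x*y*z - y^2 - z^2 - x + 2; y^4*z - x*y^3 - 3*y^2*z + 2*x*y - y + z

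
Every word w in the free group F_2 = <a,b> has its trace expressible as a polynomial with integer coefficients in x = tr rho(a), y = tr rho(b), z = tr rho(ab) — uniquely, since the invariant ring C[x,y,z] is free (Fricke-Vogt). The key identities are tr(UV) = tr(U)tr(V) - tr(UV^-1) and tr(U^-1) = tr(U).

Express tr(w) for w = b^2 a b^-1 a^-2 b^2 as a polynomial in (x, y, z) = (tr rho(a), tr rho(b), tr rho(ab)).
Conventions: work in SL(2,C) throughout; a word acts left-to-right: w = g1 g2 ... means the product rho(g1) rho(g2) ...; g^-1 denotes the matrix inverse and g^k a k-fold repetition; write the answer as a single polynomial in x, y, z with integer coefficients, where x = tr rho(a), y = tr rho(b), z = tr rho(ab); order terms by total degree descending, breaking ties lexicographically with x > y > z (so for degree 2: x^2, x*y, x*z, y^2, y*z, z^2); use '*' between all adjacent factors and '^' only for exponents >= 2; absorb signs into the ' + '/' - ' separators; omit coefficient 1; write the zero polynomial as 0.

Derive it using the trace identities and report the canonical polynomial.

tr(b^2) = tr(b) * tr(b) - tr(1) = y^2 - 2
tr(b^3) = tr(b) * tr(b^2) - tr(b) = y^3 - 3*y
tr(b^4) = tr(b) * tr(b^3) - tr(b^2) = y^4 - 4*y^2 + 2
tr(b a b) = tr(b) * tr(a b) - tr(a) = y*z - x
tr(a b^3) = tr(b) * tr(b a b) - tr(b a) = y^2*z - x*y - z
tr(b^3 a b) = tr(b) * tr(a b^3) - tr(a b^2) = y^3*z - x*y^2 - 2*y*z + x
tr(b^4 a b) = tr(b) * tr(b^3 a b) - tr(b^3 a) = y^4*z - x*y^3 - 3*y^2*z + 2*x*y + z
tr(a b a b) = tr(b a) * tr(b a) - tr(1) = z^2 - 2
tr(a b a) = tr(a) * tr(b a) - tr(b) = x*z - y
tr(a b a b^2) = tr(b) * tr(a b a b) - tr(a b a) = y*z^2 - x*z - y
tr(b^2 a b a b) = tr(b) * tr(a b a b^2) - tr(a b a b) = y^2*z^2 - x*y*z - y^2 - z^2 + 2
tr(b^4 a b a) = tr(b) * tr(b^2 a b a b) - tr(b^2 a b a) = y^3*z^2 - x*y^2*z - y^3 - 2*y*z^2 + x*z + 3*y
tr(a^-1 b^4 a b) = tr(b^4 a b) * tr(a) - tr(b^4 a b a) = x*y^4*z - x^2*y^3 - y^3*z^2 - 2*x*y^2*z + 2*x^2*y + y^3 + 2*y*z^2 - 3*y
tr(a^-1 b^4 a b^-1) = tr(a^-1 b^4 a) * tr(b) - tr(a^-1 b^4 a b) = -x*y^4*z + x^2*y^3 + y^5 + y^3*z^2 + 2*x*y^2*z - 2*x^2*y - 5*y^3 - 2*y*z^2 + 5*y
tr(b^2 a b^-1 a^-2 b^2) = tr(a^-1 b^4 a b^-1) * tr(a) - tr(a^-1 b^4 a b^-1 a) = -x^2*y^4*z + x^3*y^3 + x*y^5 + x*y^3*z^2 + 2*x^2*y^2*z - 2*x^3*y - 5*x*y^3 - 2*x*y*z^2 - y^2*z + 6*x*y + z

-x^2*y^4*z + x^3*y^3 + x*y^5 + x*y^3*z^2 + 2*x^2*y^2*z - 2*x^3*y - 5*x*y^3 - 2*x*y*z^2 - y^2*z + 6*x*y + z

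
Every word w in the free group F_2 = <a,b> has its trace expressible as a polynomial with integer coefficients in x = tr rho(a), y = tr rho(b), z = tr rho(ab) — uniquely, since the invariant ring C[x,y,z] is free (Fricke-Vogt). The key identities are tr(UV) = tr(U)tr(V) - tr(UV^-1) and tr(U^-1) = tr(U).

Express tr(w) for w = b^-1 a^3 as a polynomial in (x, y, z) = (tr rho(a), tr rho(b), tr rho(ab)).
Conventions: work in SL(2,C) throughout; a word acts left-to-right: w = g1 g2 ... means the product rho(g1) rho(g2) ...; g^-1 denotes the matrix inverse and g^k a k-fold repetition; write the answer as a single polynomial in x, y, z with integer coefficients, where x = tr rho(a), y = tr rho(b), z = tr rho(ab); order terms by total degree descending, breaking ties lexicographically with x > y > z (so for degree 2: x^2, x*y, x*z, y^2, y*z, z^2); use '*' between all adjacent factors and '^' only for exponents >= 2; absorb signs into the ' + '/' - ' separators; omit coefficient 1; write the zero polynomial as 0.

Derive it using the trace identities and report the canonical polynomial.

trace(a^2) = trace(a) trace(a) - trace(1) = x^2 - 2
trace(a^3) = trace(a) trace(a^2) - trace(a) = x^3 - 3*x
trace(a b a) = trace(a) trace(b a) - trace(b) = x*z - y
trace(a^3 b) = trace(a) trace(a b a) - trace(a b) = x^2*z - x*y - z
trace(b^-1 a^3) = trace(a^3) trace(b) - trace(a^3 b) = x^3*y - x^2*z - 2*x*y + z

x^3*y - x^2*z - 2*x*y + z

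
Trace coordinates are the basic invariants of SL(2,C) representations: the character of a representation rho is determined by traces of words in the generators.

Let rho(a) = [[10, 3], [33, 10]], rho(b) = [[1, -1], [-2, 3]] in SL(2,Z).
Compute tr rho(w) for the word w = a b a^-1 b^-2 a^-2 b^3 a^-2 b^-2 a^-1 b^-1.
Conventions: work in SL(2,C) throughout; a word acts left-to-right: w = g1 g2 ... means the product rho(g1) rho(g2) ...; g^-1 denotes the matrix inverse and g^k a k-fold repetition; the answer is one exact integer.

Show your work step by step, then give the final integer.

rho(a) = [[10, 3], [33, 10]]
... * rho(b) = [[1, -1], [-2, 3]]  ->  [[4, -1], [13, -3]]
... * rho(a^-1) = [[10, -3], [-33, 10]]  ->  [[73, -22], [229, -69]]
... * rho(b^-1) = [[3, 1], [2, 1]]  ->  [[175, 51], [549, 160]]
... * rho(b^-1) = [[3, 1], [2, 1]]  ->  [[627, 226], [1967, 709]]
... * rho(a^-1) = [[10, -3], [-33, 10]]  ->  [[-1188, 379], [-3727, 1189]]
... * rho(a^-1) = [[10, -3], [-33, 10]]  ->  [[-24387, 7354], [-76507, 23071]]
... * rho(b) = [[1, -1], [-2, 3]]  ->  [[-39095, 46449], [-122649, 145720]]
... * rho(b) = [[1, -1], [-2, 3]]  ->  [[-131993, 178442], [-414089, 559809]]
... * rho(b) = [[1, -1], [-2, 3]]  ->  [[-488877, 667319], [-1533707, 2093516]]
... * rho(a^-1) = [[10, -3], [-33, 10]]  ->  [[-26910297, 8139821], [-84423098, 25536281]]
... * rho(a^-1) = [[10, -3], [-33, 10]]  ->  [[-537717063, 162129101], [-1686928253, 508632104]]
... * rho(b^-1) = [[3, 1], [2, 1]]  ->  [[-1288892987, -375587962], [-4043520551, -1178296149]]
... * rho(b^-1) = [[3, 1], [2, 1]]  ->  [[-4617854885, -1664480949], [-14487153951, -5221816700]]
... * rho(a^-1) = [[10, -3], [-33, 10]]  ->  [[8749322467, -2791244835], [27448411590, -8756705147]]
... * rho(b^-1) = [[3, 1], [2, 1]]  ->  [[20665477731, 5958077632], [64831824476, 18691706443]]
tr = 20665477731 + 18691706443 = 39357184174

39357184174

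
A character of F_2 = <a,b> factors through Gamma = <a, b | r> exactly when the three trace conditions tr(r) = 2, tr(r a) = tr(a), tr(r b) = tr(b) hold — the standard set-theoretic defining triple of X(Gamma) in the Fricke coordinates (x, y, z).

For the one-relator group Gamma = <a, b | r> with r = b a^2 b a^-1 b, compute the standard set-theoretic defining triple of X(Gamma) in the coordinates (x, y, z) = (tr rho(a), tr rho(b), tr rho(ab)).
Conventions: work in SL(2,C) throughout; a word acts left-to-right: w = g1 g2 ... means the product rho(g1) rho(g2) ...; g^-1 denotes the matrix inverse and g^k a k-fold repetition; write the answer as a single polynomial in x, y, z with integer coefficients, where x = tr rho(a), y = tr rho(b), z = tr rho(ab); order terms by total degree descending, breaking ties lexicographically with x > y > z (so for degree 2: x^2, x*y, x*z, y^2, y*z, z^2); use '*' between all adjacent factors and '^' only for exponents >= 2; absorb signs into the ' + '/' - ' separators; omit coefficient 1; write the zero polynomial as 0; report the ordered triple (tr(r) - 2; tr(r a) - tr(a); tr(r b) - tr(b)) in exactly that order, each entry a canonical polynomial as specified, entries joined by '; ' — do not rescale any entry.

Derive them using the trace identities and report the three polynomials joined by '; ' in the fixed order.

trace(a^2 b) = trace(a) trace(b a) - trace(b)  (reduce the a square) = x*z - y
reduce: trace(a^2) = trace(a) trace(a) - trace(1)  (reduce the a square) = x^2 - 2
trace(a^2 b^2) = trace(b) trace(a^2 b) - trace(a^2)  (reduce the b square) = x*y*z - x^2 - y^2 + 2
reduce: trace(b^2 a^2 b) = trace(b) trace(a^2 b^2) - trace(a^2 b)  (reduce the b square) = x*y^2*z - x^2*y - y^3 - x*z + 3*y
reduce: trace(a b a b) = trace(b a) trace(b a) - trace(1)  (split on b) = z^2 - 2
trace(b a b^2 a) = trace(b) trace(a b a b) - trace(a b a)  (reduce the b square) = y*z^2 - x*z - y
trace(a b^2) = trace(b) trace(a b) - trace(a)  (reduce the b square) = y*z - x
so trace(b a b^2) = trace(b) trace(a b^2) - trace(a b)  (reduce the b square) = y^2*z - x*y - z
trace(b^2 a^2 b a) = trace(a) trace(b a b^2 a) - trace(b a b^2)  (reduce the a square) = x*y*z^2 - x^2*z - y^2*z + z
trace(b a^2 b a^-1 b) = trace(b^2 a^2 b) trace(a) - trace(b^2 a^2 b a)  (eliminate a^-1) = x^2*y^2*z - x^3*y - x*y^3 - x*y*z^2 + y^2*z + 3*x*y - z
trace(a b a^2 b) = trace(a) trace(b a b a) - trace(b a b) = x*z^2 - y*z - x
trace(a b a^2) = trace(a) trace(a b a) - trace(a b) = x^2*z - x*y - z
trace(b a b a^2 b) = trace(b) trace(a b a^2 b) - trace(a b a^2) = x*y*z^2 - x^2*z - y^2*z + z
trace(b a b a b a) = trace(b a) trace(b a b a) - trace(b^-1 a^-1) = z^3 - 3*z
trace(b a b a^2 b a) = trace(a) trace(b a b a b a) - trace(b a b a b) = x*z^3 - y*z^2 - 2*x*z + y
trace(b a^2 b a^-1 b a) = trace(b a b a^2 b) trace(a) - trace(b a b a^2 b a) = x^2*y*z^2 - x^3*z - x*y^2*z - x*z^3 + y*z^2 + 3*x*z - y
trace(b^3 a^2 b) = trace(b) trace(b a^2 b^2) - trace(b a^2 b) = x*y^3*z - x^2*y^2 - y^4 - 2*x*y*z + x^2 + 4*y^2 - 2
so trace(b a b^3 a) = trace(b) trace(a b a b^2) - trace(a b a b) = y^2*z^2 - x*y*z - y^2 - z^2 + 2
so trace(b a b^3) = trace(b) trace(a b^3) - trace(a b^2) = y^3*z - x*y^2 - 2*y*z + x
reduce: trace(b^3 a^2 b a) = trace(a) trace(b a b^3 a) - trace(b a b^3) = x*y^2*z^2 - x^2*y*z - y^3*z - x*z^2 + 2*y*z + x
trace(b a^2 b a^-1 b^2) = trace(b^3 a^2 b) trace(a) - trace(b^3 a^2 b a) = x^2*y^3*z - x^3*y^2 - x*y^4 - x*y^2*z^2 - x^2*y*z + y^3*z + x^3 + 4*x*y^2 + x*z^2 - 2*y*z - 3*x
assemble the triple (trace(r) - 2; trace(r a) - x; trace(r b) - y)

x^2*y^2*z - x^3*y - x*y^3 - x*y*z^2 + y^2*z + 3*x*y - z - 2; x^2*y*z^2 - x^3*z - x*y^2*z - x*z^3 + y*z^2 + 3*x*z - x - y; x^2*y^3*z - x^3*y^2 - x*y^4 - x*y^2*z^2 - x^2*y*z + y^3*z + x^3 + 4*x*y^2 + x*z^2 - 2*y*z - 3*x - y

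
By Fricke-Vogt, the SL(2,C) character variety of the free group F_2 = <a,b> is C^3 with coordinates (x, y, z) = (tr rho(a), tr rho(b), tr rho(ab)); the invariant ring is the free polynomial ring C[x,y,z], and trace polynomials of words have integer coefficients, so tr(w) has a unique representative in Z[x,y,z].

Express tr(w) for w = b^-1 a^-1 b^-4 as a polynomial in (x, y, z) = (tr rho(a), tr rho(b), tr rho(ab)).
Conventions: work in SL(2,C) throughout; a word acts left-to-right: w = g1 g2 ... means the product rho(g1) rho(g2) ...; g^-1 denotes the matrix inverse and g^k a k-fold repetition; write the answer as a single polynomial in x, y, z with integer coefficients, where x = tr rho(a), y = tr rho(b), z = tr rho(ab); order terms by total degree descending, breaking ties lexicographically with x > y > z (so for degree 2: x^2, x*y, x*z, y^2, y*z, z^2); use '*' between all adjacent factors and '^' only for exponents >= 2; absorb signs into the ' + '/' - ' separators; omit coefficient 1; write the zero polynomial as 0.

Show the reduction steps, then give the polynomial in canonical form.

y^4*z - x*y^3 - 3*y^2*z + 2*x*y + z

trace(b^-1) = trace(b) = y
trace(b^-2) = trace(b^-1) trace(b) - trace(1)   [inverse elimination on b] = y^2 - 2
trace(b^-3) = trace(b^-2) trace(b) - trace(b^-1)   [inverse elimination on b] = y^3 - 3*y
trace(b^-1 a) = trace(a) trace(b) - trace(a b)   [inverse elimination on b] = x*y - z
trace(a b^-2) = trace(b^-1 a) trace(b) - trace(b^-1 a b)   [inverse elimination on b] = x*y^2 - y*z - x
trace(b^-3 a) = trace(a b^-2) trace(b) - trace(a b^-1)   [inverse elimination on b] = x*y^3 - y^2*z - 2*x*y + z
trace(b^-1 a^-1 b^-2) = trace(b^-3) trace(a) - trace(b^-3 a)   [inverse elimination on a] = y^2*z - x*y - z
trace(b^-1 a^-1 b^-1) = trace(b^-2) trace(a) - trace(b^-2 a)   [inverse elimination on a] = y*z - x
trace(b^-2 a^-1 b^-2) = trace(b^-1 a^-1 b^-2) trace(b) - trace(b^-1 a^-1 b^-1)   [inverse elimination on b] = y^3*z - x*y^2 - 2*y*z + x
trace(b^-1 a^-1 b^-4) = trace(b^-2 a^-1 b^-2) trace(b) - trace(b^-2 a^-1 b^-1)   [inverse elimination on b] = y^4*z - x*y^3 - 3*y^2*z + 2*x*y + z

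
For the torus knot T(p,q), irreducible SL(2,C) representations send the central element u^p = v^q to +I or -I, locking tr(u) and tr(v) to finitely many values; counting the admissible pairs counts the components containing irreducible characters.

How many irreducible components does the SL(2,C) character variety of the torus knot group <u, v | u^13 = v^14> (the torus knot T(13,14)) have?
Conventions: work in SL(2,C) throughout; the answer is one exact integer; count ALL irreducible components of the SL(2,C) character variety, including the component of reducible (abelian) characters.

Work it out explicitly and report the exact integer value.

In the torus knot group T(13,14), u^13 = v^14 is central, so an irreducible representation sends it to +I or -I (Schur).
So on each irreducible component the traces are pinned: tr(u) = 2*cos(pi*alpha/13) with 1 <= alpha <= 12, tr(v) = 2*cos(pi*beta/14) with 1 <= beta <= 13.
u^13 = (-1)^alpha I and v^14 = (-1)^beta I must agree, so alpha and beta have equal parity.
count pairs: odd alpha (6 choices) x odd beta (7), plus even alpha (6) x even beta (6): 6*7 + 6*6 = 78.
That is 78 components of irreducible characters, and with the reducible (abelian) component the total is 79.

79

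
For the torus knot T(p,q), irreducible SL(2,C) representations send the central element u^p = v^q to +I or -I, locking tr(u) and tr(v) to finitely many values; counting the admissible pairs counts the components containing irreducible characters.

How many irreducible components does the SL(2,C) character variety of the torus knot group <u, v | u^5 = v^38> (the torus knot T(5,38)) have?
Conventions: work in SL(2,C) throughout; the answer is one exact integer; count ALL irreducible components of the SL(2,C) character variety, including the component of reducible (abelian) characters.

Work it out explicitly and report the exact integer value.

75

In the torus knot group T(5,38), u^5 = v^38 is central, so an irreducible representation sends it to +I or -I (Schur).
This locks tr(u) to 2*cos(pi*alpha/5), alpha in 1..4, and tr(v) to 2*cos(pi*beta/38), beta in 1..37, on each component of irreducible characters.
The two central values (-1)^alpha I and (-1)^beta I must be the same matrix, so alpha and beta share a parity.
Enumerate parity-matched pairs: 2*19 odd-odd plus 2*18 even-even gives 74.
components with irreducible characters: 74; plus the single component of reducible (abelian) characters: total 75.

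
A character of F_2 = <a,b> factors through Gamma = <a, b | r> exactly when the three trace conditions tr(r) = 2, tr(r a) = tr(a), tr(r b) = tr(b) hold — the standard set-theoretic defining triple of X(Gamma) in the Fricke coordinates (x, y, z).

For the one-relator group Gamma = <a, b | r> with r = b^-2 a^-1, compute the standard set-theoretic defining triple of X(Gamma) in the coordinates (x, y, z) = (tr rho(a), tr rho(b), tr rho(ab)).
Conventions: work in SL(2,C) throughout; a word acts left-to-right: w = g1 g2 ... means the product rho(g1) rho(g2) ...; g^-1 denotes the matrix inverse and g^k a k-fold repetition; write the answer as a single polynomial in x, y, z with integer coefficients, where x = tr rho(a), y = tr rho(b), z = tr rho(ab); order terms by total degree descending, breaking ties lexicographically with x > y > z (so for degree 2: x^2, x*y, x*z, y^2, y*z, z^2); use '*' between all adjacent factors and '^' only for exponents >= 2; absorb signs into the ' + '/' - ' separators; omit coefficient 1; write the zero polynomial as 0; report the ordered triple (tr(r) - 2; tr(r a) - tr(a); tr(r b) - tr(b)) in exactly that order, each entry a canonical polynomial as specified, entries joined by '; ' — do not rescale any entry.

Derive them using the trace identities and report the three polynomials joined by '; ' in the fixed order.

y*z - x - 2; y^2 - x - 2; -y + z

tr(a^-1) = tr(a) = x
tr(a^-1 b) = tr(b)*tr(a) - tr(b a)  (eliminate a^-1) = x*y - z
tr(a^-1 b^-1) = tr(a^-1)*tr(b) - tr(a^-1 b)  (eliminate b^-1) = z
tr(b^-2 a^-1) = tr(a^-1 b^-1)*tr(b) - tr(a^-1)  (eliminate b^-1) = y*z - x
tr(b^-2) = tr(b^-1)*tr(b) - tr(1)  (eliminate b^-1) = y^2 - 2
assemble the triple (tr(r) - 2; tr(r a) - x; tr(r b) - y)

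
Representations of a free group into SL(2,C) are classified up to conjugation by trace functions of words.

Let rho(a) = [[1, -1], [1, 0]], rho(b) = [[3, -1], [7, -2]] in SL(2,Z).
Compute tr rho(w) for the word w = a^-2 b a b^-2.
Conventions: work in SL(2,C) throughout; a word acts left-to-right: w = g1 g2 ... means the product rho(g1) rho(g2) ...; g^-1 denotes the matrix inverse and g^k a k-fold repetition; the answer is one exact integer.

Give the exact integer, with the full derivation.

23

rho(a^-1) = [[0, 1], [-1, 1]]
... * rho(a^-1) = [[0, 1], [-1, 1]]  ->  [[-1, 1], [-1, 0]]
... * rho(b) = [[3, -1], [7, -2]]  ->  [[4, -1], [-3, 1]]
... * rho(a) = [[1, -1], [1, 0]]  ->  [[3, -4], [-2, 3]]
... * rho(b^-1) = [[-2, 1], [-7, 3]]  ->  [[22, -9], [-17, 7]]
... * rho(b^-1) = [[-2, 1], [-7, 3]]  ->  [[19, -5], [-15, 4]]
tr = 19 + 4 = 23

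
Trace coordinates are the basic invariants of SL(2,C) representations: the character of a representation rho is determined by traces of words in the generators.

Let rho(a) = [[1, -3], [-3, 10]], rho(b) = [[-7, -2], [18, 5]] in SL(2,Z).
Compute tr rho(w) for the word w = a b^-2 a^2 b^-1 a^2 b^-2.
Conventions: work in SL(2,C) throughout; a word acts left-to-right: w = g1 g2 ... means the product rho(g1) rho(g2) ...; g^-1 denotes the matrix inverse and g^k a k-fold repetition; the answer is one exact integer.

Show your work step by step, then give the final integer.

rho(a) = [[1, -3], [-3, 10]]
... * rho(b^-1) = [[5, 2], [-18, -7]]  ->  [[59, 23], [-195, -76]]
... * rho(b^-1) = [[5, 2], [-18, -7]]  ->  [[-119, -43], [393, 142]]
... * rho(a) = [[1, -3], [-3, 10]]  ->  [[10, -73], [-33, 241]]
... * rho(a) = [[1, -3], [-3, 10]]  ->  [[229, -760], [-756, 2509]]
... * rho(b^-1) = [[5, 2], [-18, -7]]  ->  [[14825, 5778], [-48942, -19075]]
... * rho(a) = [[1, -3], [-3, 10]]  ->  [[-2509, 13305], [8283, -43924]]
... * rho(a) = [[1, -3], [-3, 10]]  ->  [[-42424, 140577], [140055, -464089]]
... * rho(b^-1) = [[5, 2], [-18, -7]]  ->  [[-2742506, -1068887], [9053877, 3528733]]
... * rho(b^-1) = [[5, 2], [-18, -7]]  ->  [[5527436, 1997197], [-18247809, -6593377]]
tr = 5527436 + -6593377 = -1065941

-1065941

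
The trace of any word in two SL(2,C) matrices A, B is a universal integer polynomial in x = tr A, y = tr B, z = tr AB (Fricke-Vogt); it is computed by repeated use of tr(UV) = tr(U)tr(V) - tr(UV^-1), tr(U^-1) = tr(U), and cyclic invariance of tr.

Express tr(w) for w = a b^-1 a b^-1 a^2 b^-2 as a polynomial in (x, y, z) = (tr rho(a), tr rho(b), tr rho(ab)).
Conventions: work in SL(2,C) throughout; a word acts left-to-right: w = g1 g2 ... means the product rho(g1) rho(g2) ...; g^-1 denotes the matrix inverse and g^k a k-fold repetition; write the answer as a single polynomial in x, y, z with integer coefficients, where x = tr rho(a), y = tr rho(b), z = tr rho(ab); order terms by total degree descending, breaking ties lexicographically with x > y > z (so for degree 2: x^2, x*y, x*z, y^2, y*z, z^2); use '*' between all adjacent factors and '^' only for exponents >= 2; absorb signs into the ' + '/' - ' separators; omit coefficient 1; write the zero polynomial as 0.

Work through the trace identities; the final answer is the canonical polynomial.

x^4*y^4 - 3*x^3*y^3*z - x^4*y^2 - x^2*y^4 + 3*x^2*y^2*z^2 + 2*x^3*y*z + 2*x*y^3*z - x*y*z^3 - x^2*z^2 - y^2*z^2 - x*y*z + x^2 + y^2 + z^2 - 2

use: tr(a^2) = tr(a) * tr(a) - tr(1)  (reduce the a square) = x^2 - 2
use: tr(a^3) = tr(a) * tr(a^2) - tr(a)  (reduce the a square) = x^3 - 3*x
use: tr(a^4) = tr(a) * tr(a^3) - tr(a^2)  (reduce the a square) = x^4 - 4*x^2 + 2
use: tr(b a^2) = tr(a) * tr(b a) - tr(b)  (reduce the a square) = x*z - y
tr(a b a^2) = tr(a) * tr(b a^2) - tr(b a)  (reduce the a square) = x^2*z - x*y - z
use: tr(a^4 b) = tr(a) * tr(a b a^2) - tr(a b a)  (reduce the a square) = x^3*z - x^2*y - 2*x*z + y
apply: tr(a b^-1 a^3) = tr(a^4) * tr(b) - tr(a^4 b)  (eliminate b^-1) = x^4*y - x^3*z - 3*x^2*y + 2*x*z + y
tr(b a b a) = tr(b a) * tr(b a) - tr(1)  (split on b) = z^2 - 2
tr(b a b) = tr(b) * tr(a b) - tr(a)  (reduce the b square) = y*z - x
tr(a b a b a) = tr(a) * tr(b a b a) - tr(b a b)  (reduce the a square) = x*z^2 - y*z - x
apply: tr(a^3 b a b) = tr(a) * tr(a b a b a) - tr(a b a b)  (reduce the a square) = x^2*z^2 - x*y*z - x^2 - z^2 + 2
tr(a b^-1 a^3 b) = tr(a^3 b a) * tr(b) - tr(a^3 b a b)  (eliminate b^-1) = x^3*y*z - x^2*y^2 - x^2*z^2 - x*y*z + x^2 + y^2 + z^2 - 2
tr(b^-1 a b^-1 a^3) = tr(a b^-1 a^3) * tr(b) - tr(a b^-1 a^3 b)  (eliminate b^-1) = x^4*y^2 - 2*x^3*y*z - 2*x^2*y^2 + x^2*z^2 + 3*x*y*z - x^2 - z^2 + 2
tr(a^2 b^-2 a b^-1 a) = tr(b^-1 a b^-1 a^3) * tr(b) - tr(b^-1 a b^-1 a^3 b)  (eliminate b^-1) = x^4*y^3 - 2*x^3*y^2*z - x^4*y - 2*x^2*y^3 + x^2*y*z^2 + x^3*z + 3*x*y^2*z + 2*x^2*y - y*z^2 - 2*x*z + y
tr(b a^2 b) = tr(b) * tr(a^2 b) - tr(a^2)  (reduce the b square) = x*y*z - x^2 - y^2 + 2
tr(a^2 b a^2 b) = tr(a) * tr(b a^2 b a) - tr(b a^2 b)  (reduce the a square) = x^2*z^2 - 2*x*y*z + y^2 - 2
apply: tr(a b a^2 b^-1 a) = tr(a^2 b a^2) * tr(b) - tr(a^2 b a^2 b)  (eliminate b^-1) = x^3*y*z - x^2*y^2 - x^2*z^2 + 2
use: tr(b a b a b a) = tr(a b) * tr(a b a b) - tr(a^-1 b^-1)  (split on a) = z^3 - 3*z
tr(b a b a b) = tr(b) * tr(a b a b) - tr(a b a)  (reduce the b square) = y*z^2 - x*z - y
apply: tr(a b a b a^2 b) = tr(a) * tr(b a b a b a) - tr(b a b a b)  (reduce the a square) = x*z^3 - y*z^2 - 2*x*z + y
tr(a b a^2 b^-1 a b) = tr(a b a b a^2) * tr(b) - tr(a b a b a^2 b)  (eliminate b^-1) = x^2*y*z^2 - x*y^2*z - x*z^3 - x^2*y + 2*x*z + y
apply: tr(b^-1 a b^-1 a b a^2) = tr(a b a^2 b^-1 a) * tr(b) - tr(a b a^2 b^-1 a b)  (eliminate b^-1) = x^3*y^2*z - x^2*y^3 - 2*x^2*y*z^2 + x*y^2*z + x*z^3 + x^2*y - 2*x*z + y
apply: tr(a b^-1 a b a^2) = tr(a b a^3) * tr(b) - tr(a b a^3 b)  (eliminate b^-1) = x^3*y*z - x^2*y^2 - x^2*z^2 - x*y*z + x^2 + y^2 + z^2 - 2
tr(a^2 b^-2 a b^-1 a b) = tr(b^-1 a b^-1 a b a^2) * tr(b) - tr(b^-1 a b^-1 a b a^2 b)  (eliminate b^-1) = x^3*y^3*z - x^2*y^4 - 2*x^2*y^2*z^2 - x^3*y*z + x*y^3*z + x*y*z^3 + 2*x^2*y^2 + x^2*z^2 - x*y*z - x^2 - z^2 + 2
tr(a b^-1 a b^-1 a^2 b^-2) = tr(a^2 b^-2 a b^-1 a) * tr(b) - tr(a^2 b^-2 a b^-1 a b)  (eliminate b^-1) = x^4*y^4 - 3*x^3*y^3*z - x^4*y^2 - x^2*y^4 + 3*x^2*y^2*z^2 + 2*x^3*y*z + 2*x*y^3*z - x*y*z^3 - x^2*z^2 - y^2*z^2 - x*y*z + x^2 + y^2 + z^2 - 2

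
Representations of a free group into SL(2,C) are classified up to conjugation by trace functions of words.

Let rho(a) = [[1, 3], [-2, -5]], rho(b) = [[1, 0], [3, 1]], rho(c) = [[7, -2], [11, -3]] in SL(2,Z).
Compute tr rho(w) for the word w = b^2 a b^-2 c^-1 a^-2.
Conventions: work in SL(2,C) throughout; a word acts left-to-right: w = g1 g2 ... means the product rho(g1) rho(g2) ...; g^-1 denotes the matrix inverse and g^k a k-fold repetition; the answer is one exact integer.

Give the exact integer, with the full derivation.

1679

rho(b) = [[1, 0], [3, 1]]
... * rho(b) = [[1, 0], [3, 1]]  ->  [[1, 0], [6, 1]]
... * rho(a) = [[1, 3], [-2, -5]]  ->  [[1, 3], [4, 13]]
... * rho(b^-1) = [[1, 0], [-3, 1]]  ->  [[-8, 3], [-35, 13]]
... * rho(b^-1) = [[1, 0], [-3, 1]]  ->  [[-17, 3], [-74, 13]]
... * rho(c^-1) = [[-3, 2], [-11, 7]]  ->  [[18, -13], [79, -57]]
... * rho(a^-1) = [[-5, -3], [2, 1]]  ->  [[-116, -67], [-509, -294]]
... * rho(a^-1) = [[-5, -3], [2, 1]]  ->  [[446, 281], [1957, 1233]]
tr = 446 + 1233 = 1679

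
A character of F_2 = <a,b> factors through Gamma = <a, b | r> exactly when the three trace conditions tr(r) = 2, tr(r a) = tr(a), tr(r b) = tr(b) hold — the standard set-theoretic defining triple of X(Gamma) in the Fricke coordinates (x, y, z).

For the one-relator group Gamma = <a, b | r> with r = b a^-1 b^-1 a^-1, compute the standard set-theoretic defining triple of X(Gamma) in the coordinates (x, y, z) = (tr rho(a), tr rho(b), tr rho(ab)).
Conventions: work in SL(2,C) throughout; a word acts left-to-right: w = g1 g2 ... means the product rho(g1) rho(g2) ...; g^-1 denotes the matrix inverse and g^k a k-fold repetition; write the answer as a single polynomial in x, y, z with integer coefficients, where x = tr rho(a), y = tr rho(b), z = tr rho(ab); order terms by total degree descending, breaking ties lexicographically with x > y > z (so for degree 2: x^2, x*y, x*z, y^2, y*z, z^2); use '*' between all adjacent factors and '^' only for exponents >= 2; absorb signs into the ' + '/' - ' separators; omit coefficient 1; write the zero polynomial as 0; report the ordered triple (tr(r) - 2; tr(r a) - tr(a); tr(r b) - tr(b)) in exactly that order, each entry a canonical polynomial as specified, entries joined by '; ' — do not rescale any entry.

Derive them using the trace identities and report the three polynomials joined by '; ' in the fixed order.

x*y*z - y^2 - z^2; 0; x*y^2*z - y^3 - y*z^2 - x*z + 2*y

trace(b a^-1) = trace(b) * trace(a) - trace(b a)  (eliminate a^-1) = x*y - z
trace(a^-1 b a^-1) = trace(b a^-1) * trace(a) - trace(b)  (eliminate a^-1) = x^2*y - x*z - y
trace(b^2) = trace(b) * trace(b) - trace(1)  (reduce the b square) = y^2 - 2
trace(b^2 a) = trace(b) * trace(a b) - trace(a)  (reduce the b square) = y*z - x
trace(b a^-1 b) = trace(b^2) * trace(a) - trace(b^2 a)  (eliminate a^-1) = x*y^2 - y*z - x
trace(b a b a) = trace(a b) * trace(a b) - trace(1)  (split on a) = z^2 - 2
trace(b a^-1 b a) = trace(b a b) * trace(a) - trace(b a b a)  (eliminate a^-1) = x*y*z - x^2 - z^2 + 2
trace(a^-1 b a^-1 b) = trace(b a^-1 b) * trace(a) - trace(b a^-1 b a)  (eliminate a^-1) = x^2*y^2 - 2*x*y*z + z^2 - 2
trace(b a^-1 b^-1 a^-1) = trace(a^-1 b a^-1) * trace(b) - trace(a^-1 b a^-1 b)  (eliminate b^-1) = x*y*z - y^2 - z^2 + 2
trace(a^2 b) = trace(a) * trace(b a) - trace(b) = x*z - y
trace(a^2) = trace(a) * trace(a) - trace(1) = x^2 - 2
trace(a b^2 a) = trace(b) * trace(a^2 b) - trace(a^2) = x*y*z - x^2 - y^2 + 2
trace(a b^2 a b) = trace(b) * trace(a b a b) - trace(a b a) = y*z^2 - x*z - y
trace(b^2 a b^-1 a) = trace(a b^2 a) * trace(b) - trace(a b^2 a b) = x*y^2*z - x^2*y - y^3 - y*z^2 + x*z + 3*y
trace(b^-1 a^-1 b^2 a) = trace(b^2 a b^-1) * trace(a) - trace(b^2 a b^-1 a) = -x*y^2*z + x^2*y + y^3 + y*z^2 - 3*y
trace(b a^-1 b^-1 a^-1 b) = trace(b^-1 a^-1 b^2) * trace(a) - trace(b^-1 a^-1 b^2 a) = x*y^2*z - y^3 - y*z^2 - x*z + 3*y
assemble the triple (trace(r) - 2; trace(r a) - x; trace(r b) - y)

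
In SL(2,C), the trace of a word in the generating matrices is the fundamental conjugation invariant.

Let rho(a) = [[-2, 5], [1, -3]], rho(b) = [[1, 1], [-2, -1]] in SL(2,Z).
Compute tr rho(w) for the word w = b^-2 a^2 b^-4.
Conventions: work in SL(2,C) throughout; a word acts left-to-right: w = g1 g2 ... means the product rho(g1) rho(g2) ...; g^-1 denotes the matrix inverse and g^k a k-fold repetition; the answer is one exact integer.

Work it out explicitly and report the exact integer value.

-23

rho(b^-1) = [[-1, -1], [2, 1]]
... * rho(b^-1) = [[-1, -1], [2, 1]]  ->  [[-1, 0], [0, -1]]
... * rho(a) = [[-2, 5], [1, -3]]  ->  [[2, -5], [-1, 3]]
... * rho(a) = [[-2, 5], [1, -3]]  ->  [[-9, 25], [5, -14]]
... * rho(b^-1) = [[-1, -1], [2, 1]]  ->  [[59, 34], [-33, -19]]
... * rho(b^-1) = [[-1, -1], [2, 1]]  ->  [[9, -25], [-5, 14]]
... * rho(b^-1) = [[-1, -1], [2, 1]]  ->  [[-59, -34], [33, 19]]
... * rho(b^-1) = [[-1, -1], [2, 1]]  ->  [[-9, 25], [5, -14]]
tr = -9 + -14 = -23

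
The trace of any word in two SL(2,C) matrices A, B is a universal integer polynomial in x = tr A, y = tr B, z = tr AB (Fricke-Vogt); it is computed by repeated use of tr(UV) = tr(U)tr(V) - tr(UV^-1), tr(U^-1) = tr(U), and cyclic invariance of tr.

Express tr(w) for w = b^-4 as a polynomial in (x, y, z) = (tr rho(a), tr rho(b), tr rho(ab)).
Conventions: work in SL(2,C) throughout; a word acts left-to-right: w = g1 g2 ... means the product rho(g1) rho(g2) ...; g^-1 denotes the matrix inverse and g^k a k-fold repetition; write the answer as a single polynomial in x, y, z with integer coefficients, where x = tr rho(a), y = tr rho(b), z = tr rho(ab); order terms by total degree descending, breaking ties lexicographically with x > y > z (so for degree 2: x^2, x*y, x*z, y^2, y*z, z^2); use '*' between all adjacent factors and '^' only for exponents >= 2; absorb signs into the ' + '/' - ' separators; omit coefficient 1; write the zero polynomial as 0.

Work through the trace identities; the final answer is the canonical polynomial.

tr(b^-1) = tr(b) = y
tr(b^-2) = tr(b^-1)*tr(b) - tr(1) = y^2 - 2
so tr(b^-3) = tr(b^-2)*tr(b) - tr(b^-1) = y^3 - 3*y
so tr(b^-4) = tr(b^-3)*tr(b) - tr(b^-2) = y^4 - 4*y^2 + 2

y^4 - 4*y^2 + 2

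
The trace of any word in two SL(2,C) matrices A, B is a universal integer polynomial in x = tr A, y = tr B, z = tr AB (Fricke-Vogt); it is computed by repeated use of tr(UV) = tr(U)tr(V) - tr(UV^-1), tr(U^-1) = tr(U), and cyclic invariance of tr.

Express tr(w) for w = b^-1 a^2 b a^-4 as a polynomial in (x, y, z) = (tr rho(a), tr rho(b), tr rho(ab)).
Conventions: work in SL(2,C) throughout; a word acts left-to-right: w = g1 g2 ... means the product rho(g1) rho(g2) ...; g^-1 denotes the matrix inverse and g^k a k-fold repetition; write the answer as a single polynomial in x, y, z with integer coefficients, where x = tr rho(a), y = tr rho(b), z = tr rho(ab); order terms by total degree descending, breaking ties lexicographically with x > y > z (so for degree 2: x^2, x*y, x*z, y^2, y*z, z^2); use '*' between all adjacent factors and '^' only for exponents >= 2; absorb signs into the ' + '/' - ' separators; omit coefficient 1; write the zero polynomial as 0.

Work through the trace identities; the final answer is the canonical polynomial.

-x^5*y*z + x^6 + x^4*y^2 + x^4*z^2 + 2*x^3*y*z - 6*x^4 - 2*x^2*y^2 - 2*x^2*z^2 + 9*x^2 - 2

tr(b a^-1) = tr(b) tr(a) - tr(b a)   [inverse elimination on a] = x*y - z
tr(b^2 a) = tr(b) tr(a b) - tr(a)   [square of b] = y*z - x
apply: tr(b^2) = tr(b) tr(b) - tr(1)   [square of b] = y^2 - 2
use: tr(b a^2 b) = tr(a) tr(b^2 a) - tr(b^2)   [square of a] = x*y*z - x^2 - y^2 + 2
apply: tr(b a b a) = tr(a b) tr(a b) - tr(1)   [split at a repeated a] = z^2 - 2
use: tr(b a^2 b a) = tr(a) tr(b a b a) - tr(b a b)   [square of a] = x*z^2 - y*z - x
tr(b a^2 b a^-1) = tr(b a^2 b) tr(a) - tr(b a^2 b a)   [inverse elimination on a] = x^2*y*z - x^3 - x*y^2 - x*z^2 + y*z + 3*x
tr(a^-2 b a^2 b) = tr(b a^2 b a^-1) tr(a) - tr(b a^2 b)   [inverse elimination on a] = x^3*y*z - x^4 - x^2*y^2 - x^2*z^2 + 4*x^2 + y^2 - 2
apply: tr(a^2 b a^-3 b) = tr(a^-2 b a^2 b) tr(a) - tr(a^-2 b a^2 b a)   [inverse elimination on a] = x^4*y*z - x^5 - x^3*y^2 - x^3*z^2 - x^2*y*z + 5*x^3 + 2*x*y^2 + x*z^2 - y*z - 5*x
tr(a^-2 b^-1 a^2 b a^-1) = tr(a^2 b a^-3) tr(b) - tr(a^2 b a^-3 b)   [inverse elimination on b] = -x^4*y*z + x^5 + x^3*y^2 + x^3*z^2 + x^2*y*z - 5*x^3 - x*y^2 - x*z^2 + 5*x
apply: tr(a^-1 b^-1 a^2 b) = tr(a^2 b a^-1) tr(b) - tr(a^2 b a^-1 b)   [inverse elimination on b] = -x^2*y*z + x^3 + x*y^2 + x*z^2 - 3*x
use: tr(a^2) = tr(a) tr(a) - tr(1)   [square of a] = x^2 - 2
apply: tr(a^-2 b^-1 a^2 b) = tr(a^-1 b^-1 a^2 b) tr(a) - tr(a^-1 b^-1 a^2 b a)   [inverse elimination on a] = -x^3*y*z + x^4 + x^2*y^2 + x^2*z^2 - 4*x^2 + 2
apply: tr(b^-1 a^2 b a^-4) = tr(a^-2 b^-1 a^2 b a^-1) tr(a) - tr(a^-2 b^-1 a^2 b)   [inverse elimination on a] = -x^5*y*z + x^6 + x^4*y^2 + x^4*z^2 + 2*x^3*y*z - 6*x^4 - 2*x^2*y^2 - 2*x^2*z^2 + 9*x^2 - 2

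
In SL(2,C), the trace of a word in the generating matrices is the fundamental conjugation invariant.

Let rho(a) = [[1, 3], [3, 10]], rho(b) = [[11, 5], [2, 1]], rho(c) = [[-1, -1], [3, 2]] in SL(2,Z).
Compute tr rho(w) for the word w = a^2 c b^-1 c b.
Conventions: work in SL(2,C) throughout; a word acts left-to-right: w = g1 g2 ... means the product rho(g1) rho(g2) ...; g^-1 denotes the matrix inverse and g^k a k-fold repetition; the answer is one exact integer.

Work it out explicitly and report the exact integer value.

rho(a) = [[1, 3], [3, 10]]
... * rho(a) = [[1, 3], [3, 10]]  ->  [[10, 33], [33, 109]]
... * rho(c) = [[-1, -1], [3, 2]]  ->  [[89, 56], [294, 185]]
... * rho(b^-1) = [[1, -5], [-2, 11]]  ->  [[-23, 171], [-76, 565]]
... * rho(c) = [[-1, -1], [3, 2]]  ->  [[536, 365], [1771, 1206]]
... * rho(b) = [[11, 5], [2, 1]]  ->  [[6626, 3045], [21893, 10061]]
tr = 6626 + 10061 = 16687

16687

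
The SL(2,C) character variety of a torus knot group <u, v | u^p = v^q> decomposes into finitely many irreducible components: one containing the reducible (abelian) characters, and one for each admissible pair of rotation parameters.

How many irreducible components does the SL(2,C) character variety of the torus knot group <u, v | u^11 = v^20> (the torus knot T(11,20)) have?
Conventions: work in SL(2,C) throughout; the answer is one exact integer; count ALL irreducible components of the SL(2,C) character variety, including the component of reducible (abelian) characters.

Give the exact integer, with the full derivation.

For T(11,20): irreducibility forces the central element u^11 = v^20 to one of +I, -I.
So on each irreducible component the traces are pinned: tr(u) = 2*cos(pi*alpha/11) with 1 <= alpha <= 10, tr(v) = 2*cos(pi*beta/20) with 1 <= beta <= 19.
u^11 = (-1)^alpha I and v^20 = (-1)^beta I must agree, so alpha and beta have equal parity.
Enumerate parity-matched pairs: 5*10 odd-odd plus 5*9 even-even gives 95.
That is 95 components of irreducible characters, and with the reducible (abelian) component the total is 96.

96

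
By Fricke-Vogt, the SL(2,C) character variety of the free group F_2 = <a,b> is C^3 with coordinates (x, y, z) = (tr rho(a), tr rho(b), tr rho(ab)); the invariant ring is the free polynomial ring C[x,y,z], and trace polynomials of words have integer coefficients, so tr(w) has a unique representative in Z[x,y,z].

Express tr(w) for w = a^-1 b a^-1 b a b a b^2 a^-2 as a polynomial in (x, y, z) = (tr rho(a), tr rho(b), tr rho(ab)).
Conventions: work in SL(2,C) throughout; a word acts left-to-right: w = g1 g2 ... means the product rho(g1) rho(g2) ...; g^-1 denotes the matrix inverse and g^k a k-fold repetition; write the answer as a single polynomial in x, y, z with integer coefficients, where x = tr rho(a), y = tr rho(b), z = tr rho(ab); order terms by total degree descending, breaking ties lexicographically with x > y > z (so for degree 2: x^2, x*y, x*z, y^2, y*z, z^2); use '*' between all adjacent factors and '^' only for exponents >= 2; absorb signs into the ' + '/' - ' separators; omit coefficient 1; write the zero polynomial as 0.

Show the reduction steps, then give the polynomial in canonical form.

x^4*y^3*z^2 - x^5*y^2*z - 2*x^3*y^2*z^3 - x^4*y^3 + x^4*y*z^2 - 2*x^2*y^3*z^2 + x^2*y*z^4 + 5*x^3*y^2*z + 3*x*y^2*z^3 + x^4*y + 2*x^2*y^3 - 3*x^2*y*z^2 - y*z^4 - x^3*z - 5*x*y^2*z - x*z^3 - 2*x^2*y + 3*y*z^2 + 3*x*z - y

trace(a b a b) = trace(a b)*trace(a b) - trace(1)   [split at a repeated a] = z^2 - 2
use: trace(a b a) = trace(a)*trace(b a) - trace(b)   [square of a] = x*z - y
use: trace(a b a b^2) = trace(b)*trace(a b a b) - trace(a b a)   [square of b] = y*z^2 - x*z - y
trace(b a b a b^2) = trace(b)*trace(a b a b^2) - trace(a b a b)   [square of b] = y^2*z^2 - x*y*z - y^2 - z^2 + 2
trace(b^2 a b a b^2) = trace(b)*trace(b a b a b^2) - trace(b a b a b)   [square of b] = y^3*z^2 - x*y^2*z - y^3 - 2*y*z^2 + x*z + 3*y
trace(a b a b a b) = trace(b a b a)*trace(b a) - trace(a b)   [split at a repeated b] = z^3 - 3*z
trace(b a b) = trace(b)*trace(a b) - trace(a)   [square of b] = y*z - x
trace(a b a b a) = trace(a)*trace(b a b a) - trace(b a b)   [square of a] = x*z^2 - y*z - x
trace(a b a b^2 a b) = trace(b)*trace(a b a b a b) - trace(a b a b a)   [square of b] = y*z^3 - x*z^2 - 2*y*z + x
trace(b a b^2) = trace(b)*trace(b a b) - trace(b a)   [square of b] = y^2*z - x*y - z
trace(a b a b^2 a) = trace(a)*trace(b a b^2 a) - trace(b a b^2)   [square of a] = x*y*z^2 - x^2*z - y^2*z + z
trace(b^2 a b a b^2 a) = trace(b)*trace(a b a b^2 a b) - trace(a b a b^2 a)   [square of b] = y^2*z^3 - 2*x*y*z^2 + x^2*z - y^2*z + x*y - z
apply: trace(b^2 a b a b^2 a^-1) = trace(b^2 a b a b^2)*trace(a) - trace(b^2 a b a b^2 a)   [inverse elimination on a] = x*y^3*z^2 - x^2*y^2*z - y^2*z^3 - x*y^3 + y^2*z + 2*x*y + z
trace(b a b a b^2 a^-2 b) = trace(b^2 a b a b^2 a^-1)*trace(a) - trace(b^2 a b a b^2)   [inverse elimination on a] = x^2*y^3*z^2 - x^3*y^2*z - x*y^2*z^3 - x^2*y^3 - y^3*z^2 + 2*x*y^2*z + 2*x^2*y + y^3 + 2*y*z^2 - 3*y
trace(b a b a b a b^2) = trace(b)*trace(b a b a b a b) - trace(b a b a b a)   [square of b] = y^2*z^3 - x*y*z^2 - 2*y^2*z - z^3 + x*y + 3*z
use: trace(a b a b a b a b) = trace(b a)*trace(b a b a b a) - trace(b^-1 a^-1 b^-1 a^-1)   [split at a repeated b] = z^4 - 4*z^2 + 2
apply: trace(a b a b a b a) = trace(a)*trace(b a b a b a) - trace(b a b a b)   [square of a] = x*z^3 - y*z^2 - 2*x*z + y
trace(b a b a b a b^2 a) = trace(b)*trace(a b a b a b a b) - trace(a b a b a b a)   [square of b] = y*z^4 - x*z^3 - 3*y*z^2 + 2*x*z + y
trace(a^-1 b a b a b a b^2) = trace(b a b a b a b^2)*trace(a) - trace(b a b a b a b^2 a)   [inverse elimination on a] = x*y^2*z^3 - x^2*y*z^2 - y*z^4 - 2*x*y^2*z + x^2*y + 3*y*z^2 + x*z - y
trace(b a b a b^2 a^-2 b a) = trace(a^-1 b a b a b a b^2)*trace(a) - trace(a^-1 b a b a b a b^2 a)   [inverse elimination on a] = x^2*y^2*z^3 - x^3*y*z^2 - x*y*z^4 - 2*x^2*y^2*z - y^2*z^3 + x^3*y + 4*x*y*z^2 + x^2*z + 2*y^2*z + z^3 - 2*x*y - 3*z
trace(a^-1 b a^-1 b a b a b^2 a^-1) = trace(b a b a b^2 a^-2 b)*trace(a) - trace(b a b a b^2 a^-2 b a)   [inverse elimination on a] = x^3*y^3*z^2 - x^4*y^2*z - 2*x^2*y^2*z^3 - x^3*y^3 + x^3*y*z^2 - x*y^3*z^2 + x*y*z^4 + 4*x^2*y^2*z + y^2*z^3 + x^3*y + x*y^3 - 2*x*y*z^2 - x^2*z - 2*y^2*z - z^3 - x*y + 3*z
apply: trace(a^-1 b a^-1 b a b a b^2) = trace(b a b a b^2 a^-1 b)*trace(a) - trace(b a b a b^2 a^-1 b a)   [inverse elimination on a] = x^2*y^3*z^2 - x^3*y^2*z - 2*x*y^2*z^3 - x^2*y^3 + x^2*y*z^2 + y*z^4 + 3*x*y^2*z + x^2*y - 3*y*z^2 + y
trace(a^-1 b a^-1 b a b a b^2 a^-2) = trace(a^-1 b a^-1 b a b a b^2 a^-1)*trace(a) - trace(a^-1 b a^-1 b a b a b^2)   [inverse elimination on a] = x^4*y^3*z^2 - x^5*y^2*z - 2*x^3*y^2*z^3 - x^4*y^3 + x^4*y*z^2 - 2*x^2*y^3*z^2 + x^2*y*z^4 + 5*x^3*y^2*z + 3*x*y^2*z^3 + x^4*y + 2*x^2*y^3 - 3*x^2*y*z^2 - y*z^4 - x^3*z - 5*x*y^2*z - x*z^3 - 2*x^2*y + 3*y*z^2 + 3*x*z - y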